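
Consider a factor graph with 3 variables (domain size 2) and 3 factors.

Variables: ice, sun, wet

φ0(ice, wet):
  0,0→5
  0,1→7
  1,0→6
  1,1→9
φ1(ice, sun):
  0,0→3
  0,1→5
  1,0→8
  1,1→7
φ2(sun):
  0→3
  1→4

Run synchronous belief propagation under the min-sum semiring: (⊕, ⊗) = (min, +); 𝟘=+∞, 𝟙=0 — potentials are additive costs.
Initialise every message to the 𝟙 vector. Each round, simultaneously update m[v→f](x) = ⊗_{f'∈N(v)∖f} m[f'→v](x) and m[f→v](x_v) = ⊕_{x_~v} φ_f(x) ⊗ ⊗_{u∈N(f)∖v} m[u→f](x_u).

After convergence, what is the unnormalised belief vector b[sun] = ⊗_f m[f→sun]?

b[sun] = [11, 14]

init: all messages = 𝟙 over 2 values
r1 m[φ0→ice] = [5, 6]
r1 m[φ0→wet] = [5, 7]
r1 m[φ1→ice] = [3, 7]
r1 m[φ1→sun] = [3, 5]
r1 m[φ2→sun] = [3, 4]
r1 m[ice→φ0] = [0, 0]
r1 m[ice→φ1] = [0, 0]
r1 m[sun→φ1] = [0, 0]
r1 m[sun→φ2] = [0, 0]
r1 m[wet→φ0] = [0, 0]
r2 m[φ0→ice] = [5, 6]
r2 m[φ0→wet] = [5, 7]
r2 m[φ1→ice] = [3, 7]
r2 m[φ1→sun] = [3, 5]
r2 m[φ2→sun] = [3, 4]
r2 m[ice→φ0] = [3, 7]
r2 m[ice→φ1] = [5, 6]
r2 m[sun→φ1] = [3, 4]
r2 m[sun→φ2] = [3, 5]
r2 m[wet→φ0] = [0, 0]
r3 m[φ0→ice] = [5, 6]
r3 m[φ0→wet] = [8, 10]
r3 m[φ1→ice] = [6, 11]
r3 m[φ1→sun] = [8, 10]
r3 m[φ2→sun] = [3, 4]
r3 m[ice→φ0] = [3, 7]
r3 m[ice→φ1] = [5, 6]
r3 m[sun→φ1] = [3, 4]
r3 m[sun→φ2] = [3, 5]
r3 m[wet→φ0] = [0, 0]
r4 m[φ0→ice] = [5, 6]
r4 m[φ0→wet] = [8, 10]
r4 m[φ1→ice] = [6, 11]
r4 m[φ1→sun] = [8, 10]
r4 m[φ2→sun] = [3, 4]
r4 m[ice→φ0] = [6, 11]
r4 m[ice→φ1] = [5, 6]
r4 m[sun→φ1] = [3, 4]
r4 m[sun→φ2] = [8, 10]
r4 m[wet→φ0] = [0, 0]
r5 m[φ0→ice] = [5, 6]
r5 m[φ0→wet] = [11, 13]
r5 m[φ1→ice] = [6, 11]
r5 m[φ1→sun] = [8, 10]
r5 m[φ2→sun] = [3, 4]
r5 m[ice→φ0] = [6, 11]
r5 m[ice→φ1] = [5, 6]
r5 m[sun→φ1] = [3, 4]
r5 m[sun→φ2] = [8, 10]
r5 m[wet→φ0] = [0, 0]
r6 m[φ0→ice] = [5, 6]
r6 m[φ0→wet] = [11, 13]
r6 m[φ1→ice] = [6, 11]
r6 m[φ1→sun] = [8, 10]
r6 m[φ2→sun] = [3, 4]
r6 m[ice→φ0] = [6, 11]
r6 m[ice→φ1] = [5, 6]
r6 m[sun→φ1] = [3, 4]
r6 m[sun→φ2] = [8, 10]
r6 m[wet→φ0] = [0, 0]
fixed point reached at round 6
b[sun] = ⊗ incoming = [11, 14]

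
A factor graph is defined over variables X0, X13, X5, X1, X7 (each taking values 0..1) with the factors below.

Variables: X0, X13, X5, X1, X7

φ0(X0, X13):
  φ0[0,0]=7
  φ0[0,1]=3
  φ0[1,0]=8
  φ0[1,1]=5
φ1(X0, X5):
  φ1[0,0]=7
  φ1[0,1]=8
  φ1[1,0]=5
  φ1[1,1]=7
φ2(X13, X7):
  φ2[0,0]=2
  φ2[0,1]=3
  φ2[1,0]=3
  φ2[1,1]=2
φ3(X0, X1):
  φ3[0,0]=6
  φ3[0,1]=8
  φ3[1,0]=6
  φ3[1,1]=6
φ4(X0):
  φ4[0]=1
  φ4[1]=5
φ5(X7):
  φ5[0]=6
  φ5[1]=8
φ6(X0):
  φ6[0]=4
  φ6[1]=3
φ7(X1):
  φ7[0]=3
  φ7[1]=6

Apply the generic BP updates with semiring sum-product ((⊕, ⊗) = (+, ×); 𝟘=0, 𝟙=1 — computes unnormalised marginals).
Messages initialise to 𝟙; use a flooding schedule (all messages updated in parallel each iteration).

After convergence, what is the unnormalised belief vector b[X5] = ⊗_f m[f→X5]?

b[X5] = [2509092, 3344508]

init: all messages = 𝟙 over 2 values
r1 m[φ0→X0] = [10, 13]
r1 m[φ0→X13] = [15, 8]
r1 m[φ1→X0] = [15, 12]
r1 m[φ1→X5] = [12, 15]
r1 m[φ2→X13] = [5, 5]
r1 m[φ2→X7] = [5, 5]
r1 m[φ3→X0] = [14, 12]
r1 m[φ3→X1] = [12, 14]
r1 m[φ4→X0] = [1, 5]
r1 m[φ5→X7] = [6, 8]
r1 m[φ6→X0] = [4, 3]
r1 m[φ7→X1] = [3, 6]
r1 m[X0→φ0] = [1, 1]
r1 m[X0→φ1] = [1, 1]
r1 m[X0→φ3] = [1, 1]
r1 m[X0→φ4] = [1, 1]
r1 m[X0→φ6] = [1, 1]
r1 m[X13→φ0] = [1, 1]
r1 m[X13→φ2] = [1, 1]
r1 m[X5→φ1] = [1, 1]
r1 m[X1→φ3] = [1, 1]
r1 m[X1→φ7] = [1, 1]
r1 m[X7→φ2] = [1, 1]
r1 m[X7→φ5] = [1, 1]
r2 m[φ0→X0] = [10, 13]
r2 m[φ0→X13] = [15, 8]
r2 m[φ1→X0] = [15, 12]
r2 m[φ1→X5] = [12, 15]
r2 m[φ2→X13] = [5, 5]
r2 m[φ2→X7] = [5, 5]
r2 m[φ3→X0] = [14, 12]
r2 m[φ3→X1] = [12, 14]
r2 m[φ4→X0] = [1, 5]
r2 m[φ5→X7] = [6, 8]
r2 m[φ6→X0] = [4, 3]
r2 m[φ7→X1] = [3, 6]
r2 m[X0→φ0] = [840, 2160]
r2 m[X0→φ1] = [560, 2340]
r2 m[X0→φ3] = [600, 2340]
r2 m[X0→φ4] = [8400, 5616]
r2 m[X0→φ6] = [2100, 9360]
r2 m[X13→φ0] = [5, 5]
r2 m[X13→φ2] = [15, 8]
r2 m[X5→φ1] = [1, 1]
r2 m[X1→φ3] = [3, 6]
r2 m[X1→φ7] = [12, 14]
r2 m[X7→φ2] = [6, 8]
r2 m[X7→φ5] = [5, 5]
r3 m[φ0→X0] = [50, 65]
r3 m[φ0→X13] = [23160, 13320]
r3 m[φ1→X0] = [15, 12]
r3 m[φ1→X5] = [15620, 20860]
r3 m[φ2→X13] = [36, 34]
r3 m[φ2→X7] = [54, 61]
r3 m[φ3→X0] = [66, 54]
r3 m[φ3→X1] = [17640, 18840]
r3 m[φ4→X0] = [1, 5]
r3 m[φ5→X7] = [6, 8]
r3 m[φ6→X0] = [4, 3]
r3 m[φ7→X1] = [3, 6]
r3 m[X0→φ0] = [840, 2160]
r3 m[X0→φ1] = [560, 2340]
r3 m[X0→φ3] = [600, 2340]
r3 m[X0→φ4] = [8400, 5616]
r3 m[X0→φ6] = [2100, 9360]
r3 m[X13→φ0] = [5, 5]
r3 m[X13→φ2] = [15, 8]
r3 m[X5→φ1] = [1, 1]
r3 m[X1→φ3] = [3, 6]
r3 m[X1→φ7] = [12, 14]
r3 m[X7→φ2] = [6, 8]
r3 m[X7→φ5] = [5, 5]
r4 m[φ0→X0] = [50, 65]
r4 m[φ0→X13] = [23160, 13320]
r4 m[φ1→X0] = [15, 12]
r4 m[φ1→X5] = [15620, 20860]
r4 m[φ2→X13] = [36, 34]
r4 m[φ2→X7] = [54, 61]
r4 m[φ3→X0] = [66, 54]
r4 m[φ3→X1] = [17640, 18840]
r4 m[φ4→X0] = [1, 5]
r4 m[φ5→X7] = [6, 8]
r4 m[φ6→X0] = [4, 3]
r4 m[φ7→X1] = [3, 6]
r4 m[X0→φ0] = [3960, 9720]
r4 m[X0→φ1] = [13200, 52650]
r4 m[X0→φ3] = [3000, 11700]
r4 m[X0→φ4] = [198000, 126360]
r4 m[X0→φ6] = [49500, 210600]
r4 m[X13→φ0] = [36, 34]
r4 m[X13→φ2] = [23160, 13320]
r4 m[X5→φ1] = [1, 1]
r4 m[X1→φ3] = [3, 6]
r4 m[X1→φ7] = [17640, 18840]
r4 m[X7→φ2] = [6, 8]
r4 m[X7→φ5] = [54, 61]
r5 m[φ0→X0] = [354, 458]
r5 m[φ0→X13] = [105480, 60480]
r5 m[φ1→X0] = [15, 12]
r5 m[φ1→X5] = [355650, 474150]
r5 m[φ2→X13] = [36, 34]
r5 m[φ2→X7] = [86280, 96120]
r5 m[φ3→X0] = [66, 54]
r5 m[φ3→X1] = [88200, 94200]
r5 m[φ4→X0] = [1, 5]
r5 m[φ5→X7] = [6, 8]
r5 m[φ6→X0] = [4, 3]
r5 m[φ7→X1] = [3, 6]
r5 m[X0→φ0] = [3960, 9720]
r5 m[X0→φ1] = [13200, 52650]
r5 m[X0→φ3] = [3000, 11700]
r5 m[X0→φ4] = [198000, 126360]
r5 m[X0→φ6] = [49500, 210600]
r5 m[X13→φ0] = [36, 34]
r5 m[X13→φ2] = [23160, 13320]
r5 m[X5→φ1] = [1, 1]
r5 m[X1→φ3] = [3, 6]
r5 m[X1→φ7] = [17640, 18840]
r5 m[X7→φ2] = [6, 8]
r5 m[X7→φ5] = [54, 61]
r6 m[φ0→X0] = [354, 458]
r6 m[φ0→X13] = [105480, 60480]
r6 m[φ1→X0] = [15, 12]
r6 m[φ1→X5] = [355650, 474150]
r6 m[φ2→X13] = [36, 34]
r6 m[φ2→X7] = [86280, 96120]
r6 m[φ3→X0] = [66, 54]
r6 m[φ3→X1] = [88200, 94200]
r6 m[φ4→X0] = [1, 5]
r6 m[φ5→X7] = [6, 8]
r6 m[φ6→X0] = [4, 3]
r6 m[φ7→X1] = [3, 6]
r6 m[X0→φ0] = [3960, 9720]
r6 m[X0→φ1] = [93456, 370980]
r6 m[X0→φ3] = [21240, 82440]
r6 m[X0→φ4] = [1401840, 890352]
r6 m[X0→φ6] = [350460, 1483920]
r6 m[X13→φ0] = [36, 34]
r6 m[X13→φ2] = [105480, 60480]
r6 m[X5→φ1] = [1, 1]
r6 m[X1→φ3] = [3, 6]
r6 m[X1→φ7] = [88200, 94200]
r6 m[X7→φ2] = [6, 8]
r6 m[X7→φ5] = [86280, 96120]
r7 m[φ0→X0] = [354, 458]
r7 m[φ0→X13] = [105480, 60480]
r7 m[φ1→X0] = [15, 12]
r7 m[φ1→X5] = [2509092, 3344508]
r7 m[φ2→X13] = [36, 34]
r7 m[φ2→X7] = [392400, 437400]
r7 m[φ3→X0] = [66, 54]
r7 m[φ3→X1] = [622080, 664560]
r7 m[φ4→X0] = [1, 5]
r7 m[φ5→X7] = [6, 8]
r7 m[φ6→X0] = [4, 3]
r7 m[φ7→X1] = [3, 6]
r7 m[X0→φ0] = [3960, 9720]
r7 m[X0→φ1] = [93456, 370980]
r7 m[X0→φ3] = [21240, 82440]
r7 m[X0→φ4] = [1401840, 890352]
r7 m[X0→φ6] = [350460, 1483920]
r7 m[X13→φ0] = [36, 34]
r7 m[X13→φ2] = [105480, 60480]
r7 m[X5→φ1] = [1, 1]
r7 m[X1→φ3] = [3, 6]
r7 m[X1→φ7] = [88200, 94200]
r7 m[X7→φ2] = [6, 8]
r7 m[X7→φ5] = [86280, 96120]
r8 m[φ0→X0] = [354, 458]
r8 m[φ0→X13] = [105480, 60480]
r8 m[φ1→X0] = [15, 12]
r8 m[φ1→X5] = [2509092, 3344508]
r8 m[φ2→X13] = [36, 34]
r8 m[φ2→X7] = [392400, 437400]
r8 m[φ3→X0] = [66, 54]
r8 m[φ3→X1] = [622080, 664560]
r8 m[φ4→X0] = [1, 5]
r8 m[φ5→X7] = [6, 8]
r8 m[φ6→X0] = [4, 3]
r8 m[φ7→X1] = [3, 6]
r8 m[X0→φ0] = [3960, 9720]
r8 m[X0→φ1] = [93456, 370980]
r8 m[X0→φ3] = [21240, 82440]
r8 m[X0→φ4] = [1401840, 890352]
r8 m[X0→φ6] = [350460, 1483920]
r8 m[X13→φ0] = [36, 34]
r8 m[X13→φ2] = [105480, 60480]
r8 m[X5→φ1] = [1, 1]
r8 m[X1→φ3] = [3, 6]
r8 m[X1→φ7] = [622080, 664560]
r8 m[X7→φ2] = [6, 8]
r8 m[X7→φ5] = [392400, 437400]
r9 m[φ0→X0] = [354, 458]
r9 m[φ0→X13] = [105480, 60480]
r9 m[φ1→X0] = [15, 12]
r9 m[φ1→X5] = [2509092, 3344508]
r9 m[φ2→X13] = [36, 34]
r9 m[φ2→X7] = [392400, 437400]
r9 m[φ3→X0] = [66, 54]
r9 m[φ3→X1] = [622080, 664560]
r9 m[φ4→X0] = [1, 5]
r9 m[φ5→X7] = [6, 8]
r9 m[φ6→X0] = [4, 3]
r9 m[φ7→X1] = [3, 6]
r9 m[X0→φ0] = [3960, 9720]
r9 m[X0→φ1] = [93456, 370980]
r9 m[X0→φ3] = [21240, 82440]
r9 m[X0→φ4] = [1401840, 890352]
r9 m[X0→φ6] = [350460, 1483920]
r9 m[X13→φ0] = [36, 34]
r9 m[X13→φ2] = [105480, 60480]
r9 m[X5→φ1] = [1, 1]
r9 m[X1→φ3] = [3, 6]
r9 m[X1→φ7] = [622080, 664560]
r9 m[X7→φ2] = [6, 8]
r9 m[X7→φ5] = [392400, 437400]
fixed point reached at round 9
b[X5] = ⊗ incoming = [2509092, 3344508]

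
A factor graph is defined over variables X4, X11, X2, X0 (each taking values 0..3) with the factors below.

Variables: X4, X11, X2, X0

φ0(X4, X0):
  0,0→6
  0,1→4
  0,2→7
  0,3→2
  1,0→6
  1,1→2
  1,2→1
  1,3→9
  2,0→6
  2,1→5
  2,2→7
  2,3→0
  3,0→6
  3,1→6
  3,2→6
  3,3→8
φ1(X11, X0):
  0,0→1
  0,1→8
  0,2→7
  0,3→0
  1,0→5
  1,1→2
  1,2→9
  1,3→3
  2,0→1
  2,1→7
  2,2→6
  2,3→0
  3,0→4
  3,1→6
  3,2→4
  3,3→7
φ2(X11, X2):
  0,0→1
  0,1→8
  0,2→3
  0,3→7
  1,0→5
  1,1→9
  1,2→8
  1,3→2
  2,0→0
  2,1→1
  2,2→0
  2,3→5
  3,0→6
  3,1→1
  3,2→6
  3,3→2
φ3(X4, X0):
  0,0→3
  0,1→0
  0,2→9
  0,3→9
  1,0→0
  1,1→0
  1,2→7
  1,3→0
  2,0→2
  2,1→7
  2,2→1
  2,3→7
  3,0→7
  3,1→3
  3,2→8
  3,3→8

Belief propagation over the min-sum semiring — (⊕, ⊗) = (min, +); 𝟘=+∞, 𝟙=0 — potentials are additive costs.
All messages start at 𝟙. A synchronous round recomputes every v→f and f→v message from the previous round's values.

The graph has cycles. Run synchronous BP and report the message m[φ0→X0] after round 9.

message @ round 9 = [12, 8, 7, 7]

init: all messages = 𝟙 over 4 values
r1 m[φ0→X4] = [2, 1, 0, 6]
r1 m[φ0→X0] = [6, 2, 1, 0]
r1 m[φ1→X11] = [0, 2, 0, 4]
r1 m[φ1→X0] = [1, 2, 4, 0]
r1 m[φ2→X11] = [1, 2, 0, 1]
r1 m[φ2→X2] = [0, 1, 0, 2]
r1 m[φ3→X4] = [0, 0, 1, 3]
r1 m[φ3→X0] = [0, 0, 1, 0]
r1 m[X4→φ0] = [0, 0, 0, 0]
r1 m[X4→φ3] = [0, 0, 0, 0]
r1 m[X11→φ1] = [0, 0, 0, 0]
r1 m[X11→φ2] = [0, 0, 0, 0]
r1 m[X2→φ2] = [0, 0, 0, 0]
r1 m[X0→φ0] = [0, 0, 0, 0]
r1 m[X0→φ1] = [0, 0, 0, 0]
r1 m[X0→φ3] = [0, 0, 0, 0]
r2 m[φ0→X4] = [2, 1, 0, 6]
r2 m[φ0→X0] = [6, 2, 1, 0]
r2 m[φ1→X11] = [0, 2, 0, 4]
r2 m[φ1→X0] = [1, 2, 4, 0]
r2 m[φ2→X11] = [1, 2, 0, 1]
r2 m[φ2→X2] = [0, 1, 0, 2]
r2 m[φ3→X4] = [0, 0, 1, 3]
r2 m[φ3→X0] = [0, 0, 1, 0]
r2 m[X4→φ0] = [0, 0, 1, 3]
r2 m[X4→φ3] = [2, 1, 0, 6]
r2 m[X11→φ1] = [1, 2, 0, 1]
r2 m[X11→φ2] = [0, 2, 0, 4]
r2 m[X2→φ2] = [0, 0, 0, 0]
r2 m[X0→φ0] = [1, 2, 5, 0]
r2 m[X0→φ1] = [6, 2, 2, 0]
r2 m[X0→φ3] = [7, 4, 5, 0]
r3 m[φ0→X4] = [2, 4, 0, 7]
r3 m[φ0→X0] = [6, 2, 1, 1]
r3 m[φ1→X11] = [0, 3, 0, 6]
r3 m[φ1→X0] = [1, 4, 5, 0]
r3 m[φ2→X11] = [1, 2, 0, 1]
r3 m[φ2→X2] = [0, 1, 0, 4]
r3 m[φ3→X4] = [4, 0, 6, 7]
r3 m[φ3→X0] = [1, 1, 1, 1]
r3 m[X4→φ0] = [0, 0, 1, 3]
r3 m[X4→φ3] = [2, 1, 0, 6]
r3 m[X11→φ1] = [1, 2, 0, 1]
r3 m[X11→φ2] = [0, 2, 0, 4]
r3 m[X2→φ2] = [0, 0, 0, 0]
r3 m[X0→φ0] = [1, 2, 5, 0]
r3 m[X0→φ1] = [6, 2, 2, 0]
r3 m[X0→φ3] = [7, 4, 5, 0]
r4 m[φ0→X4] = [2, 4, 0, 7]
r4 m[φ0→X0] = [6, 2, 1, 1]
r4 m[φ1→X11] = [0, 3, 0, 6]
r4 m[φ1→X0] = [1, 4, 5, 0]
r4 m[φ2→X11] = [1, 2, 0, 1]
r4 m[φ2→X2] = [0, 1, 0, 4]
r4 m[φ3→X4] = [4, 0, 6, 7]
r4 m[φ3→X0] = [1, 1, 1, 1]
r4 m[X4→φ0] = [4, 0, 6, 7]
r4 m[X4→φ3] = [2, 4, 0, 7]
r4 m[X11→φ1] = [1, 2, 0, 1]
r4 m[X11→φ2] = [0, 3, 0, 6]
r4 m[X2→φ2] = [0, 0, 0, 0]
r4 m[X0→φ0] = [2, 5, 6, 1]
r4 m[X0→φ1] = [7, 3, 2, 2]
r4 m[X0→φ3] = [7, 6, 6, 1]
r5 m[φ0→X4] = [3, 7, 1, 8]
r5 m[φ0→X0] = [6, 2, 1, 6]
r5 m[φ1→X11] = [2, 5, 2, 6]
r5 m[φ1→X0] = [1, 4, 5, 0]
r5 m[φ2→X11] = [1, 2, 0, 1]
r5 m[φ2→X2] = [0, 1, 0, 5]
r5 m[φ3→X4] = [6, 1, 7, 9]
r5 m[φ3→X0] = [2, 2, 1, 4]
r5 m[X4→φ0] = [4, 0, 6, 7]
r5 m[X4→φ3] = [2, 4, 0, 7]
r5 m[X11→φ1] = [1, 2, 0, 1]
r5 m[X11→φ2] = [0, 3, 0, 6]
r5 m[X2→φ2] = [0, 0, 0, 0]
r5 m[X0→φ0] = [2, 5, 6, 1]
r5 m[X0→φ1] = [7, 3, 2, 2]
r5 m[X0→φ3] = [7, 6, 6, 1]
r6 m[φ0→X4] = [3, 7, 1, 8]
r6 m[φ0→X0] = [6, 2, 1, 6]
r6 m[φ1→X11] = [2, 5, 2, 6]
r6 m[φ1→X0] = [1, 4, 5, 0]
r6 m[φ2→X11] = [1, 2, 0, 1]
r6 m[φ2→X2] = [0, 1, 0, 5]
r6 m[φ3→X4] = [6, 1, 7, 9]
r6 m[φ3→X0] = [2, 2, 1, 4]
r6 m[X4→φ0] = [6, 1, 7, 9]
r6 m[X4→φ3] = [3, 7, 1, 8]
r6 m[X11→φ1] = [1, 2, 0, 1]
r6 m[X11→φ2] = [2, 5, 2, 6]
r6 m[X2→φ2] = [0, 0, 0, 0]
r6 m[X0→φ0] = [3, 6, 6, 4]
r6 m[X0→φ1] = [8, 4, 2, 10]
r6 m[X0→φ3] = [7, 6, 6, 6]
r7 m[φ0→X4] = [6, 7, 4, 9]
r7 m[φ0→X0] = [7, 3, 2, 7]
r7 m[φ1→X11] = [9, 6, 8, 6]
r7 m[φ1→X0] = [1, 4, 5, 0]
r7 m[φ2→X11] = [1, 2, 0, 1]
r7 m[φ2→X2] = [2, 3, 2, 7]
r7 m[φ3→X4] = [6, 6, 7, 9]
r7 m[φ3→X0] = [3, 3, 2, 7]
r7 m[X4→φ0] = [6, 1, 7, 9]
r7 m[X4→φ3] = [3, 7, 1, 8]
r7 m[X11→φ1] = [1, 2, 0, 1]
r7 m[X11→φ2] = [2, 5, 2, 6]
r7 m[X2→φ2] = [0, 0, 0, 0]
r7 m[X0→φ0] = [3, 6, 6, 4]
r7 m[X0→φ1] = [8, 4, 2, 10]
r7 m[X0→φ3] = [7, 6, 6, 6]
r8 m[φ0→X4] = [6, 7, 4, 9]
r8 m[φ0→X0] = [7, 3, 2, 7]
r8 m[φ1→X11] = [9, 6, 8, 6]
r8 m[φ1→X0] = [1, 4, 5, 0]
r8 m[φ2→X11] = [1, 2, 0, 1]
r8 m[φ2→X2] = [2, 3, 2, 7]
r8 m[φ3→X4] = [6, 6, 7, 9]
r8 m[φ3→X0] = [3, 3, 2, 7]
r8 m[X4→φ0] = [6, 6, 7, 9]
r8 m[X4→φ3] = [6, 7, 4, 9]
r8 m[X11→φ1] = [1, 2, 0, 1]
r8 m[X11→φ2] = [9, 6, 8, 6]
r8 m[X2→φ2] = [0, 0, 0, 0]
r8 m[X0→φ0] = [4, 7, 7, 7]
r8 m[X0→φ1] = [10, 6, 4, 14]
r8 m[X0→φ3] = [8, 7, 7, 7]
r9 m[φ0→X4] = [9, 8, 7, 10]
r9 m[φ0→X0] = [12, 8, 7, 7]
r9 m[φ1→X11] = [11, 8, 10, 8]
r9 m[φ1→X0] = [1, 4, 5, 0]
r9 m[φ2→X11] = [1, 2, 0, 1]
r9 m[φ2→X2] = [8, 7, 8, 8]
r9 m[φ3→X4] = [7, 7, 8, 10]
r9 m[φ3→X0] = [6, 6, 5, 7]
r9 m[X4→φ0] = [6, 6, 7, 9]
r9 m[X4→φ3] = [6, 7, 4, 9]
r9 m[X11→φ1] = [1, 2, 0, 1]
r9 m[X11→φ2] = [9, 6, 8, 6]
r9 m[X2→φ2] = [0, 0, 0, 0]
r9 m[X0→φ0] = [4, 7, 7, 7]
r9 m[X0→φ1] = [10, 6, 4, 14]
r9 m[X0→φ3] = [8, 7, 7, 7]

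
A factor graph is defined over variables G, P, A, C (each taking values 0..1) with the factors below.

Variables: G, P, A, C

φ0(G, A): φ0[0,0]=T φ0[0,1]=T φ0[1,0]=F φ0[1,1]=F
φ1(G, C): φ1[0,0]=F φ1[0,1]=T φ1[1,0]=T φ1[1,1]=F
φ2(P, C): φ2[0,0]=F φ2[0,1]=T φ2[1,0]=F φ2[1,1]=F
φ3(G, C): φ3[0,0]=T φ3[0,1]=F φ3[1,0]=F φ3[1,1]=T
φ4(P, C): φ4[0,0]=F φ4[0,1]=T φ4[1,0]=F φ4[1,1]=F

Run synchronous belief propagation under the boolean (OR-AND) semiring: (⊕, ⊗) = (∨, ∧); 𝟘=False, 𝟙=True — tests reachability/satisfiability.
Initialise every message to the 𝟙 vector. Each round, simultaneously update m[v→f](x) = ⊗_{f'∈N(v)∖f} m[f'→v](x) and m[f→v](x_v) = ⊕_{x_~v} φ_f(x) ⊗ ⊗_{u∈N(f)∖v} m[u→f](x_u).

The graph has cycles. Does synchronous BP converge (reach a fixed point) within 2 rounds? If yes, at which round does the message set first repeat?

NOT CONVERGED within 2 rounds

init: all messages = 𝟙 over 2 values
r1 m[φ0→G] = [T, F]
r1 m[φ0→A] = [T, T]
r1 m[φ1→G] = [T, T]
r1 m[φ1→C] = [T, T]
r1 m[φ2→P] = [T, F]
r1 m[φ2→C] = [F, T]
r1 m[φ3→G] = [T, T]
r1 m[φ3→C] = [T, T]
r1 m[φ4→P] = [T, F]
r1 m[φ4→C] = [F, T]
r1 m[G→φ0] = [T, T]
r1 m[G→φ1] = [T, T]
r1 m[G→φ3] = [T, T]
r1 m[P→φ2] = [T, T]
r1 m[P→φ4] = [T, T]
r1 m[A→φ0] = [T, T]
r1 m[C→φ1] = [T, T]
r1 m[C→φ2] = [T, T]
r1 m[C→φ3] = [T, T]
r1 m[C→φ4] = [T, T]
r2 m[φ0→G] = [T, F]
r2 m[φ0→A] = [T, T]
r2 m[φ1→G] = [T, T]
r2 m[φ1→C] = [T, T]
r2 m[φ2→P] = [T, F]
r2 m[φ2→C] = [F, T]
r2 m[φ3→G] = [T, T]
r2 m[φ3→C] = [T, T]
r2 m[φ4→P] = [T, F]
r2 m[φ4→C] = [F, T]
r2 m[G→φ0] = [T, T]
r2 m[G→φ1] = [T, F]
r2 m[G→φ3] = [T, F]
r2 m[P→φ2] = [T, F]
r2 m[P→φ4] = [T, F]
r2 m[A→φ0] = [T, T]
r2 m[C→φ1] = [F, T]
r2 m[C→φ2] = [F, T]
r2 m[C→φ3] = [F, T]
r2 m[C→φ4] = [F, T]
no fixed point within 2 rounds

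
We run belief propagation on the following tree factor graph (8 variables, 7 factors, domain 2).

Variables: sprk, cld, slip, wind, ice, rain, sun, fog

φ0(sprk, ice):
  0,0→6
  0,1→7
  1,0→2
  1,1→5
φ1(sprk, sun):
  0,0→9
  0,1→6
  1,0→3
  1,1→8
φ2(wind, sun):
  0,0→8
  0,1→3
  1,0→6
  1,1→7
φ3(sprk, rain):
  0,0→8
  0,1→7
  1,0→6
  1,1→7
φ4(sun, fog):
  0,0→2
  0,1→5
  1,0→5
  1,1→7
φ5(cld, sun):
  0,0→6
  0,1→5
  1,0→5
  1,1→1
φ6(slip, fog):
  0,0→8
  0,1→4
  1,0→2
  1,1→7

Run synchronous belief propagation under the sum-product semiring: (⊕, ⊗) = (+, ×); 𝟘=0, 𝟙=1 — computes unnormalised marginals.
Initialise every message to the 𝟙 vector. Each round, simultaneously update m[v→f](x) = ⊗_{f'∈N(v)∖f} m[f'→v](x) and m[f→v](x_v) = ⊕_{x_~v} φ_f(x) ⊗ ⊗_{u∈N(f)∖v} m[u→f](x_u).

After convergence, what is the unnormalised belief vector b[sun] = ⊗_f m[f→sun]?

init: all messages = 𝟙 over 2 values
r1 m[φ0→sprk] = [13, 7]
r1 m[φ0→ice] = [8, 12]
r1 m[φ1→sprk] = [15, 11]
r1 m[φ1→sun] = [12, 14]
r1 m[φ2→wind] = [11, 13]
r1 m[φ2→sun] = [14, 10]
r1 m[φ3→sprk] = [15, 13]
r1 m[φ3→rain] = [14, 14]
r1 m[φ4→sun] = [7, 12]
r1 m[φ4→fog] = [7, 12]
r1 m[φ5→cld] = [11, 6]
r1 m[φ5→sun] = [11, 6]
r1 m[φ6→slip] = [12, 9]
r1 m[φ6→fog] = [10, 11]
r1 m[sprk→φ0] = [1, 1]
r1 m[sprk→φ1] = [1, 1]
r1 m[sprk→φ3] = [1, 1]
r1 m[cld→φ5] = [1, 1]
r1 m[slip→φ6] = [1, 1]
r1 m[wind→φ2] = [1, 1]
r1 m[ice→φ0] = [1, 1]
r1 m[rain→φ3] = [1, 1]
r1 m[sun→φ1] = [1, 1]
r1 m[sun→φ2] = [1, 1]
r1 m[sun→φ4] = [1, 1]
r1 m[sun→φ5] = [1, 1]
r1 m[fog→φ4] = [1, 1]
r1 m[fog→φ6] = [1, 1]
r2 m[φ0→sprk] = [13, 7]
r2 m[φ0→ice] = [8, 12]
r2 m[φ1→sprk] = [15, 11]
r2 m[φ1→sun] = [12, 14]
r2 m[φ2→wind] = [11, 13]
r2 m[φ2→sun] = [14, 10]
r2 m[φ3→sprk] = [15, 13]
r2 m[φ3→rain] = [14, 14]
r2 m[φ4→sun] = [7, 12]
r2 m[φ4→fog] = [7, 12]
r2 m[φ5→cld] = [11, 6]
r2 m[φ5→sun] = [11, 6]
r2 m[φ6→slip] = [12, 9]
r2 m[φ6→fog] = [10, 11]
r2 m[sprk→φ0] = [225, 143]
r2 m[sprk→φ1] = [195, 91]
r2 m[sprk→φ3] = [195, 77]
r2 m[cld→φ5] = [1, 1]
r2 m[slip→φ6] = [1, 1]
r2 m[wind→φ2] = [1, 1]
r2 m[ice→φ0] = [1, 1]
r2 m[rain→φ3] = [1, 1]
r2 m[sun→φ1] = [1078, 720]
r2 m[sun→φ2] = [924, 1008]
r2 m[sun→φ4] = [1848, 840]
r2 m[sun→φ5] = [1176, 1680]
r2 m[fog→φ4] = [10, 11]
r2 m[fog→φ6] = [7, 12]
r3 m[φ0→sprk] = [13, 7]
r3 m[φ0→ice] = [1636, 2290]
r3 m[φ1→sprk] = [14022, 8994]
r3 m[φ1→sun] = [2028, 1898]
r3 m[φ2→wind] = [10416, 12600]
r3 m[φ2→sun] = [14, 10]
r3 m[φ3→sprk] = [15, 13]
r3 m[φ3→rain] = [2022, 1904]
r3 m[φ4→sun] = [75, 127]
r3 m[φ4→fog] = [7896, 15120]
r3 m[φ5→cld] = [15456, 7560]
r3 m[φ5→sun] = [11, 6]
r3 m[φ6→slip] = [104, 98]
r3 m[φ6→fog] = [10, 11]
r3 m[sprk→φ0] = [225, 143]
r3 m[sprk→φ1] = [195, 91]
r3 m[sprk→φ3] = [195, 77]
r3 m[cld→φ5] = [1, 1]
r3 m[slip→φ6] = [1, 1]
r3 m[wind→φ2] = [1, 1]
r3 m[ice→φ0] = [1, 1]
r3 m[rain→φ3] = [1, 1]
r3 m[sun→φ1] = [1078, 720]
r3 m[sun→φ2] = [924, 1008]
r3 m[sun→φ4] = [1848, 840]
r3 m[sun→φ5] = [1176, 1680]
r3 m[fog→φ4] = [10, 11]
r3 m[fog→φ6] = [7, 12]
r4 m[φ0→sprk] = [13, 7]
r4 m[φ0→ice] = [1636, 2290]
r4 m[φ1→sprk] = [14022, 8994]
r4 m[φ1→sun] = [2028, 1898]
r4 m[φ2→wind] = [10416, 12600]
r4 m[φ2→sun] = [14, 10]
r4 m[φ3→sprk] = [15, 13]
r4 m[φ3→rain] = [2022, 1904]
r4 m[φ4→sun] = [75, 127]
r4 m[φ4→fog] = [7896, 15120]
r4 m[φ5→cld] = [15456, 7560]
r4 m[φ5→sun] = [11, 6]
r4 m[φ6→slip] = [104, 98]
r4 m[φ6→fog] = [10, 11]
r4 m[sprk→φ0] = [210330, 116922]
r4 m[sprk→φ1] = [195, 91]
r4 m[sprk→φ3] = [182286, 62958]
r4 m[cld→φ5] = [1, 1]
r4 m[slip→φ6] = [1, 1]
r4 m[wind→φ2] = [1, 1]
r4 m[ice→φ0] = [1, 1]
r4 m[rain→φ3] = [1, 1]
r4 m[sun→φ1] = [11550, 7620]
r4 m[sun→φ2] = [1673100, 1446276]
r4 m[sun→φ4] = [312312, 113880]
r4 m[sun→φ5] = [2129400, 2410460]
r4 m[fog→φ4] = [10, 11]
r4 m[fog→φ6] = [7896, 15120]
r5 m[φ0→sprk] = [13, 7]
r5 m[φ0→ice] = [1495824, 2056920]
r5 m[φ1→sprk] = [149670, 95610]
r5 m[φ1→sun] = [2028, 1898]
r5 m[φ2→wind] = [17723628, 20162532]
r5 m[φ2→sun] = [14, 10]
r5 m[φ3→sprk] = [15, 13]
r5 m[φ3→rain] = [1836036, 1716708]
r5 m[φ4→sun] = [75, 127]
r5 m[φ4→fog] = [1194024, 2358720]
r5 m[φ5→cld] = [24828700, 13057460]
r5 m[φ5→sun] = [11, 6]
r5 m[φ6→slip] = [123648, 121632]
r5 m[φ6→fog] = [10, 11]
r5 m[sprk→φ0] = [210330, 116922]
r5 m[sprk→φ1] = [195, 91]
r5 m[sprk→φ3] = [182286, 62958]
r5 m[cld→φ5] = [1, 1]
r5 m[slip→φ6] = [1, 1]
r5 m[wind→φ2] = [1, 1]
r5 m[ice→φ0] = [1, 1]
r5 m[rain→φ3] = [1, 1]
r5 m[sun→φ1] = [11550, 7620]
r5 m[sun→φ2] = [1673100, 1446276]
r5 m[sun→φ4] = [312312, 113880]
r5 m[sun→φ5] = [2129400, 2410460]
r5 m[fog→φ4] = [10, 11]
r5 m[fog→φ6] = [7896, 15120]
r6 m[φ0→sprk] = [13, 7]
r6 m[φ0→ice] = [1495824, 2056920]
r6 m[φ1→sprk] = [149670, 95610]
r6 m[φ1→sun] = [2028, 1898]
r6 m[φ2→wind] = [17723628, 20162532]
r6 m[φ2→sun] = [14, 10]
r6 m[φ3→sprk] = [15, 13]
r6 m[φ3→rain] = [1836036, 1716708]
r6 m[φ4→sun] = [75, 127]
r6 m[φ4→fog] = [1194024, 2358720]
r6 m[φ5→cld] = [24828700, 13057460]
r6 m[φ5→sun] = [11, 6]
r6 m[φ6→slip] = [123648, 121632]
r6 m[φ6→fog] = [10, 11]
r6 m[sprk→φ0] = [2245050, 1242930]
r6 m[sprk→φ1] = [195, 91]
r6 m[sprk→φ3] = [1945710, 669270]
r6 m[cld→φ5] = [1, 1]
r6 m[slip→φ6] = [1, 1]
r6 m[wind→φ2] = [1, 1]
r6 m[ice→φ0] = [1, 1]
r6 m[rain→φ3] = [1, 1]
r6 m[sun→φ1] = [11550, 7620]
r6 m[sun→φ2] = [1673100, 1446276]
r6 m[sun→φ4] = [312312, 113880]
r6 m[sun→φ5] = [2129400, 2410460]
r6 m[fog→φ4] = [10, 11]
r6 m[fog→φ6] = [1194024, 2358720]
r7 m[φ0→sprk] = [13, 7]
r7 m[φ0→ice] = [15956160, 21930000]
r7 m[φ1→sprk] = [149670, 95610]
r7 m[φ1→sun] = [2028, 1898]
r7 m[φ2→wind] = [17723628, 20162532]
r7 m[φ2→sun] = [14, 10]
r7 m[φ3→sprk] = [15, 13]
r7 m[φ3→rain] = [19581300, 18304860]
r7 m[φ4→sun] = [75, 127]
r7 m[φ4→fog] = [1194024, 2358720]
r7 m[φ5→cld] = [24828700, 13057460]
r7 m[φ5→sun] = [11, 6]
r7 m[φ6→slip] = [18987072, 18899088]
r7 m[φ6→fog] = [10, 11]
r7 m[sprk→φ0] = [2245050, 1242930]
r7 m[sprk→φ1] = [195, 91]
r7 m[sprk→φ3] = [1945710, 669270]
r7 m[cld→φ5] = [1, 1]
r7 m[slip→φ6] = [1, 1]
r7 m[wind→φ2] = [1, 1]
r7 m[ice→φ0] = [1, 1]
r7 m[rain→φ3] = [1, 1]
r7 m[sun→φ1] = [11550, 7620]
r7 m[sun→φ2] = [1673100, 1446276]
r7 m[sun→φ4] = [312312, 113880]
r7 m[sun→φ5] = [2129400, 2410460]
r7 m[fog→φ4] = [10, 11]
r7 m[fog→φ6] = [1194024, 2358720]
r8 m[φ0→sprk] = [13, 7]
r8 m[φ0→ice] = [15956160, 21930000]
r8 m[φ1→sprk] = [149670, 95610]
r8 m[φ1→sun] = [2028, 1898]
r8 m[φ2→wind] = [17723628, 20162532]
r8 m[φ2→sun] = [14, 10]
r8 m[φ3→sprk] = [15, 13]
r8 m[φ3→rain] = [19581300, 18304860]
r8 m[φ4→sun] = [75, 127]
r8 m[φ4→fog] = [1194024, 2358720]
r8 m[φ5→cld] = [24828700, 13057460]
r8 m[φ5→sun] = [11, 6]
r8 m[φ6→slip] = [18987072, 18899088]
r8 m[φ6→fog] = [10, 11]
r8 m[sprk→φ0] = [2245050, 1242930]
r8 m[sprk→φ1] = [195, 91]
r8 m[sprk→φ3] = [1945710, 669270]
r8 m[cld→φ5] = [1, 1]
r8 m[slip→φ6] = [1, 1]
r8 m[wind→φ2] = [1, 1]
r8 m[ice→φ0] = [1, 1]
r8 m[rain→φ3] = [1, 1]
r8 m[sun→φ1] = [11550, 7620]
r8 m[sun→φ2] = [1673100, 1446276]
r8 m[sun→φ4] = [312312, 113880]
r8 m[sun→φ5] = [2129400, 2410460]
r8 m[fog→φ4] = [10, 11]
r8 m[fog→φ6] = [1194024, 2358720]
fixed point reached at round 8
b[sun] = ⊗ incoming = [23423400, 14462760]

b[sun] = [23423400, 14462760]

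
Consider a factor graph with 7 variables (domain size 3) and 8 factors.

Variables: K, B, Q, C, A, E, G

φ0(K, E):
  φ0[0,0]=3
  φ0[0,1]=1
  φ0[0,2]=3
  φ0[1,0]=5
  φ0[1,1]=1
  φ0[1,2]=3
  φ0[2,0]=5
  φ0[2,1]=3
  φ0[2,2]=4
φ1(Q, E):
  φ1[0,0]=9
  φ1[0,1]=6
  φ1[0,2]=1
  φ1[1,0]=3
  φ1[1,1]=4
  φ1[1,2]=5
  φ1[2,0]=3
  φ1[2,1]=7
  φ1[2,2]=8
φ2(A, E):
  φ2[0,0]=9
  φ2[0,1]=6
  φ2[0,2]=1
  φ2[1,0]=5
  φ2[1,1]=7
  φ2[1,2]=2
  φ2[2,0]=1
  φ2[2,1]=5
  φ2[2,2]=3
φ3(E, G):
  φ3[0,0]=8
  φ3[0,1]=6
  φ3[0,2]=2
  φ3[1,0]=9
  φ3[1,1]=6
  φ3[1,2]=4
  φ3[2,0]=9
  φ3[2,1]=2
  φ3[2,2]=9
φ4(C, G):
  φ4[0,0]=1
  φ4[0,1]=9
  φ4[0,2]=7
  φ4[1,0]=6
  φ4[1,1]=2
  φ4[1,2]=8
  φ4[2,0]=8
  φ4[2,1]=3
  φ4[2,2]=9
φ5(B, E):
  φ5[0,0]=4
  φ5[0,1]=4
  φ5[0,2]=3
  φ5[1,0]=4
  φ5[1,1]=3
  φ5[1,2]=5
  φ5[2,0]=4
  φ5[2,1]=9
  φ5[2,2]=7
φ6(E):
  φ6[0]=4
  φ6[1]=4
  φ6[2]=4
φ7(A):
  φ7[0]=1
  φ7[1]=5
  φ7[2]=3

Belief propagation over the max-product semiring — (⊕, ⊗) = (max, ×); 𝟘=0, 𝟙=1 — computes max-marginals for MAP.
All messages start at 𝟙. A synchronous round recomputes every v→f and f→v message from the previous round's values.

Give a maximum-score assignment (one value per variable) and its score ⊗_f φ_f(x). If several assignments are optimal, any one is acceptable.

assignment: (K=2, B=2, Q=2, C=2, A=1, E=1, G=0); score = 1905120

init: all messages = 𝟙 over 3 values
r1 m[φ0→K] = [3, 5, 5]
r1 m[φ0→E] = [5, 3, 4]
r1 m[φ1→Q] = [9, 5, 8]
r1 m[φ1→E] = [9, 7, 8]
r1 m[φ2→A] = [9, 7, 5]
r1 m[φ2→E] = [9, 7, 3]
r1 m[φ3→E] = [8, 9, 9]
r1 m[φ3→G] = [9, 6, 9]
r1 m[φ4→C] = [9, 8, 9]
r1 m[φ4→G] = [8, 9, 9]
r1 m[φ5→B] = [4, 5, 9]
r1 m[φ5→E] = [4, 9, 7]
r1 m[φ6→E] = [4, 4, 4]
r1 m[φ7→A] = [1, 5, 3]
r1 m[K→φ0] = [1, 1, 1]
r1 m[B→φ5] = [1, 1, 1]
r1 m[Q→φ1] = [1, 1, 1]
r1 m[C→φ4] = [1, 1, 1]
r1 m[A→φ2] = [1, 1, 1]
r1 m[A→φ7] = [1, 1, 1]
r1 m[E→φ0] = [1, 1, 1]
r1 m[E→φ1] = [1, 1, 1]
r1 m[E→φ2] = [1, 1, 1]
r1 m[E→φ3] = [1, 1, 1]
r1 m[E→φ5] = [1, 1, 1]
r1 m[E→φ6] = [1, 1, 1]
r1 m[G→φ3] = [1, 1, 1]
r1 m[G→φ4] = [1, 1, 1]
r2 m[φ0→K] = [3, 5, 5]
r2 m[φ0→E] = [5, 3, 4]
r2 m[φ1→Q] = [9, 5, 8]
r2 m[φ1→E] = [9, 7, 8]
r2 m[φ2→A] = [9, 7, 5]
r2 m[φ2→E] = [9, 7, 3]
r2 m[φ3→E] = [8, 9, 9]
r2 m[φ3→G] = [9, 6, 9]
r2 m[φ4→C] = [9, 8, 9]
r2 m[φ4→G] = [8, 9, 9]
r2 m[φ5→B] = [4, 5, 9]
r2 m[φ5→E] = [4, 9, 7]
r2 m[φ6→E] = [4, 4, 4]
r2 m[φ7→A] = [1, 5, 3]
r2 m[K→φ0] = [1, 1, 1]
r2 m[B→φ5] = [1, 1, 1]
r2 m[Q→φ1] = [1, 1, 1]
r2 m[C→φ4] = [1, 1, 1]
r2 m[A→φ2] = [1, 5, 3]
r2 m[A→φ7] = [9, 7, 5]
r2 m[E→φ0] = [10368, 15876, 6048]
r2 m[E→φ1] = [5760, 6804, 3024]
r2 m[E→φ2] = [5760, 6804, 8064]
r2 m[E→φ3] = [6480, 5292, 2688]
r2 m[E→φ5] = [12960, 5292, 3456]
r2 m[E→φ6] = [12960, 11907, 6048]
r2 m[G→φ3] = [8, 9, 9]
r2 m[G→φ4] = [9, 6, 9]
r3 m[φ0→K] = [31104, 51840, 51840]
r3 m[φ0→E] = [5, 3, 4]
r3 m[φ1→Q] = [51840, 27216, 47628]
r3 m[φ1→E] = [9, 7, 8]
r3 m[φ2→A] = [51840, 47628, 34020]
r3 m[φ2→E] = [25, 35, 10]
r3 m[φ3→E] = [64, 72, 81]
r3 m[φ3→G] = [51840, 38880, 24192]
r3 m[φ4→C] = [63, 72, 81]
r3 m[φ4→G] = [8, 9, 9]
r3 m[φ5→B] = [51840, 51840, 51840]
r3 m[φ5→E] = [4, 9, 7]
r3 m[φ6→E] = [4, 4, 4]
r3 m[φ7→A] = [1, 5, 3]
r3 m[K→φ0] = [1, 1, 1]
r3 m[B→φ5] = [1, 1, 1]
r3 m[Q→φ1] = [1, 1, 1]
r3 m[C→φ4] = [1, 1, 1]
r3 m[A→φ2] = [1, 5, 3]
r3 m[A→φ7] = [9, 7, 5]
r3 m[E→φ0] = [10368, 15876, 6048]
r3 m[E→φ1] = [5760, 6804, 3024]
r3 m[E→φ2] = [5760, 6804, 8064]
r3 m[E→φ3] = [6480, 5292, 2688]
r3 m[E→φ5] = [12960, 5292, 3456]
r3 m[E→φ6] = [12960, 11907, 6048]
r3 m[G→φ3] = [8, 9, 9]
r3 m[G→φ4] = [9, 6, 9]
r4 m[φ0→K] = [31104, 51840, 51840]
r4 m[φ0→E] = [5, 3, 4]
r4 m[φ1→Q] = [51840, 27216, 47628]
r4 m[φ1→E] = [9, 7, 8]
r4 m[φ2→A] = [51840, 47628, 34020]
r4 m[φ2→E] = [25, 35, 10]
r4 m[φ3→E] = [64, 72, 81]
r4 m[φ3→G] = [51840, 38880, 24192]
r4 m[φ4→C] = [63, 72, 81]
r4 m[φ4→G] = [8, 9, 9]
r4 m[φ5→B] = [51840, 51840, 51840]
r4 m[φ5→E] = [4, 9, 7]
r4 m[φ6→E] = [4, 4, 4]
r4 m[φ7→A] = [1, 5, 3]
r4 m[K→φ0] = [1, 1, 1]
r4 m[B→φ5] = [1, 1, 1]
r4 m[Q→φ1] = [1, 1, 1]
r4 m[C→φ4] = [1, 1, 1]
r4 m[A→φ2] = [1, 5, 3]
r4 m[A→φ7] = [51840, 47628, 34020]
r4 m[E→φ0] = [230400, 635040, 181440]
r4 m[E→φ1] = [128000, 272160, 90720]
r4 m[E→φ2] = [46080, 54432, 72576]
r4 m[E→φ3] = [18000, 26460, 8960]
r4 m[E→φ5] = [288000, 211680, 103680]
r4 m[E→φ6] = [288000, 476280, 181440]
r4 m[G→φ3] = [8, 9, 9]
r4 m[G→φ4] = [51840, 38880, 24192]
r5 m[φ0→K] = [691200, 1152000, 1905120]
r5 m[φ0→E] = [5, 3, 4]
r5 m[φ1→Q] = [1632960, 1088640, 1905120]
r5 m[φ1→E] = [9, 7, 8]
r5 m[φ2→A] = [414720, 381024, 272160]
r5 m[φ2→E] = [25, 35, 10]
r5 m[φ3→E] = [64, 72, 81]
r5 m[φ3→G] = [238140, 158760, 105840]
r5 m[φ4→C] = [349920, 311040, 414720]
r5 m[φ4→G] = [8, 9, 9]
r5 m[φ5→B] = [1152000, 1152000, 1905120]
r5 m[φ5→E] = [4, 9, 7]
r5 m[φ6→E] = [4, 4, 4]
r5 m[φ7→A] = [1, 5, 3]
r5 m[K→φ0] = [1, 1, 1]
r5 m[B→φ5] = [1, 1, 1]
r5 m[Q→φ1] = [1, 1, 1]
r5 m[C→φ4] = [1, 1, 1]
r5 m[A→φ2] = [1, 5, 3]
r5 m[A→φ7] = [51840, 47628, 34020]
r5 m[E→φ0] = [230400, 635040, 181440]
r5 m[E→φ1] = [128000, 272160, 90720]
r5 m[E→φ2] = [46080, 54432, 72576]
r5 m[E→φ3] = [18000, 26460, 8960]
r5 m[E→φ5] = [288000, 211680, 103680]
r5 m[E→φ6] = [288000, 476280, 181440]
r5 m[G→φ3] = [8, 9, 9]
r5 m[G→φ4] = [51840, 38880, 24192]
r6 m[φ0→K] = [691200, 1152000, 1905120]
r6 m[φ0→E] = [5, 3, 4]
r6 m[φ1→Q] = [1632960, 1088640, 1905120]
r6 m[φ1→E] = [9, 7, 8]
r6 m[φ2→A] = [414720, 381024, 272160]
r6 m[φ2→E] = [25, 35, 10]
r6 m[φ3→E] = [64, 72, 81]
r6 m[φ3→G] = [238140, 158760, 105840]
r6 m[φ4→C] = [349920, 311040, 414720]
r6 m[φ4→G] = [8, 9, 9]
r6 m[φ5→B] = [1152000, 1152000, 1905120]
r6 m[φ5→E] = [4, 9, 7]
r6 m[φ6→E] = [4, 4, 4]
r6 m[φ7→A] = [1, 5, 3]
r6 m[K→φ0] = [1, 1, 1]
r6 m[B→φ5] = [1, 1, 1]
r6 m[Q→φ1] = [1, 1, 1]
r6 m[C→φ4] = [1, 1, 1]
r6 m[A→φ2] = [1, 5, 3]
r6 m[A→φ7] = [414720, 381024, 272160]
r6 m[E→φ0] = [230400, 635040, 181440]
r6 m[E→φ1] = [128000, 272160, 90720]
r6 m[E→φ2] = [46080, 54432, 72576]
r6 m[E→φ3] = [18000, 26460, 8960]
r6 m[E→φ5] = [288000, 211680, 103680]
r6 m[E→φ6] = [288000, 476280, 181440]
r6 m[G→φ3] = [8, 9, 9]
r6 m[G→φ4] = [238140, 158760, 105840]
r7 m[φ0→K] = [691200, 1152000, 1905120]
r7 m[φ0→E] = [5, 3, 4]
r7 m[φ1→Q] = [1632960, 1088640, 1905120]
r7 m[φ1→E] = [9, 7, 8]
r7 m[φ2→A] = [414720, 381024, 272160]
r7 m[φ2→E] = [25, 35, 10]
r7 m[φ3→E] = [64, 72, 81]
r7 m[φ3→G] = [238140, 158760, 105840]
r7 m[φ4→C] = [1428840, 1428840, 1905120]
r7 m[φ4→G] = [8, 9, 9]
r7 m[φ5→B] = [1152000, 1152000, 1905120]
r7 m[φ5→E] = [4, 9, 7]
r7 m[φ6→E] = [4, 4, 4]
r7 m[φ7→A] = [1, 5, 3]
r7 m[K→φ0] = [1, 1, 1]
r7 m[B→φ5] = [1, 1, 1]
r7 m[Q→φ1] = [1, 1, 1]
r7 m[C→φ4] = [1, 1, 1]
r7 m[A→φ2] = [1, 5, 3]
r7 m[A→φ7] = [414720, 381024, 272160]
r7 m[E→φ0] = [230400, 635040, 181440]
r7 m[E→φ1] = [128000, 272160, 90720]
r7 m[E→φ2] = [46080, 54432, 72576]
r7 m[E→φ3] = [18000, 26460, 8960]
r7 m[E→φ5] = [288000, 211680, 103680]
r7 m[E→φ6] = [288000, 476280, 181440]
r7 m[G→φ3] = [8, 9, 9]
r7 m[G→φ4] = [238140, 158760, 105840]
r8 m[φ0→K] = [691200, 1152000, 1905120]
r8 m[φ0→E] = [5, 3, 4]
r8 m[φ1→Q] = [1632960, 1088640, 1905120]
r8 m[φ1→E] = [9, 7, 8]
r8 m[φ2→A] = [414720, 381024, 272160]
r8 m[φ2→E] = [25, 35, 10]
r8 m[φ3→E] = [64, 72, 81]
r8 m[φ3→G] = [238140, 158760, 105840]
r8 m[φ4→C] = [1428840, 1428840, 1905120]
r8 m[φ4→G] = [8, 9, 9]
r8 m[φ5→B] = [1152000, 1152000, 1905120]
r8 m[φ5→E] = [4, 9, 7]
r8 m[φ6→E] = [4, 4, 4]
r8 m[φ7→A] = [1, 5, 3]
r8 m[K→φ0] = [1, 1, 1]
r8 m[B→φ5] = [1, 1, 1]
r8 m[Q→φ1] = [1, 1, 1]
r8 m[C→φ4] = [1, 1, 1]
r8 m[A→φ2] = [1, 5, 3]
r8 m[A→φ7] = [414720, 381024, 272160]
r8 m[E→φ0] = [230400, 635040, 181440]
r8 m[E→φ1] = [128000, 272160, 90720]
r8 m[E→φ2] = [46080, 54432, 72576]
r8 m[E→φ3] = [18000, 26460, 8960]
r8 m[E→φ5] = [288000, 211680, 103680]
r8 m[E→φ6] = [288000, 476280, 181440]
r8 m[G→φ3] = [8, 9, 9]
r8 m[G→φ4] = [238140, 158760, 105840]
fixed point reached at round 8
traceback from K: (K=2, B=2, Q=2, C=2, A=1, E=1, G=0), score=1905120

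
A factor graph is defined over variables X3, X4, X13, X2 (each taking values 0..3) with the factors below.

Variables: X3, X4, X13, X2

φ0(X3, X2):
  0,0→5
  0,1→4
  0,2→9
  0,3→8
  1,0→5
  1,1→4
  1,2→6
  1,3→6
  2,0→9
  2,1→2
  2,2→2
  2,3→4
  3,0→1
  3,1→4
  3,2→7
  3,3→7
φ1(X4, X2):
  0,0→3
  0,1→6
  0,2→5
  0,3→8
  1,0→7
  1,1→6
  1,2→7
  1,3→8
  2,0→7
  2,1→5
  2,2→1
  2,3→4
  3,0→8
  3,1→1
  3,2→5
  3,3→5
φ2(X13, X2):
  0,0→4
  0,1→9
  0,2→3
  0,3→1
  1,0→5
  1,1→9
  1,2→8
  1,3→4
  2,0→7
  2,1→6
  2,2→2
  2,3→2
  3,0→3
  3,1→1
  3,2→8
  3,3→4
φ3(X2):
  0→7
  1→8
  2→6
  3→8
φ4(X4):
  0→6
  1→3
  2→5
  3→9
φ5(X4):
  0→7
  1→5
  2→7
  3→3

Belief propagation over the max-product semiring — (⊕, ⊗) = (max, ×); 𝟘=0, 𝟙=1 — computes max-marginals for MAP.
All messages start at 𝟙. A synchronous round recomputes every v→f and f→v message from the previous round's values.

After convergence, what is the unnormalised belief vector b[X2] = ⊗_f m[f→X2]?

b[X2] = [108045, 72576, 90720, 86016]

init: all messages = 𝟙 over 4 values
r1 m[φ0→X3] = [9, 6, 9, 7]
r1 m[φ0→X2] = [9, 4, 9, 8]
r1 m[φ1→X4] = [8, 8, 7, 8]
r1 m[φ1→X2] = [8, 6, 7, 8]
r1 m[φ2→X13] = [9, 9, 7, 8]
r1 m[φ2→X2] = [7, 9, 8, 4]
r1 m[φ3→X2] = [7, 8, 6, 8]
r1 m[φ4→X4] = [6, 3, 5, 9]
r1 m[φ5→X4] = [7, 5, 7, 3]
r1 m[X3→φ0] = [1, 1, 1, 1]
r1 m[X4→φ1] = [1, 1, 1, 1]
r1 m[X4→φ4] = [1, 1, 1, 1]
r1 m[X4→φ5] = [1, 1, 1, 1]
r1 m[X13→φ2] = [1, 1, 1, 1]
r1 m[X2→φ0] = [1, 1, 1, 1]
r1 m[X2→φ1] = [1, 1, 1, 1]
r1 m[X2→φ2] = [1, 1, 1, 1]
r1 m[X2→φ3] = [1, 1, 1, 1]
r2 m[φ0→X3] = [9, 6, 9, 7]
r2 m[φ0→X2] = [9, 4, 9, 8]
r2 m[φ1→X4] = [8, 8, 7, 8]
r2 m[φ1→X2] = [8, 6, 7, 8]
r2 m[φ2→X13] = [9, 9, 7, 8]
r2 m[φ2→X2] = [7, 9, 8, 4]
r2 m[φ3→X2] = [7, 8, 6, 8]
r2 m[φ4→X4] = [6, 3, 5, 9]
r2 m[φ5→X4] = [7, 5, 7, 3]
r2 m[X3→φ0] = [1, 1, 1, 1]
r2 m[X4→φ1] = [42, 15, 35, 27]
r2 m[X4→φ4] = [56, 40, 49, 24]
r2 m[X4→φ5] = [48, 24, 35, 72]
r2 m[X13→φ2] = [1, 1, 1, 1]
r2 m[X2→φ0] = [392, 432, 336, 256]
r2 m[X2→φ1] = [441, 288, 432, 256]
r2 m[X2→φ2] = [504, 192, 378, 512]
r2 m[X2→φ3] = [504, 216, 504, 256]
r3 m[φ0→X3] = [3024, 2016, 3528, 2352]
r3 m[φ0→X2] = [9, 4, 9, 8]
r3 m[φ1→X4] = [2160, 3087, 3087, 3528]
r3 m[φ1→X2] = [245, 252, 210, 336]
r3 m[φ2→X13] = [2016, 3024, 3528, 3024]
r3 m[φ2→X2] = [7, 9, 8, 4]
r3 m[φ3→X2] = [7, 8, 6, 8]
r3 m[φ4→X4] = [6, 3, 5, 9]
r3 m[φ5→X4] = [7, 5, 7, 3]
r3 m[X3→φ0] = [1, 1, 1, 1]
r3 m[X4→φ1] = [42, 15, 35, 27]
r3 m[X4→φ4] = [56, 40, 49, 24]
r3 m[X4→φ5] = [48, 24, 35, 72]
r3 m[X13→φ2] = [1, 1, 1, 1]
r3 m[X2→φ0] = [392, 432, 336, 256]
r3 m[X2→φ1] = [441, 288, 432, 256]
r3 m[X2→φ2] = [504, 192, 378, 512]
r3 m[X2→φ3] = [504, 216, 504, 256]
r4 m[φ0→X3] = [3024, 2016, 3528, 2352]
r4 m[φ0→X2] = [9, 4, 9, 8]
r4 m[φ1→X4] = [2160, 3087, 3087, 3528]
r4 m[φ1→X2] = [245, 252, 210, 336]
r4 m[φ2→X13] = [2016, 3024, 3528, 3024]
r4 m[φ2→X2] = [7, 9, 8, 4]
r4 m[φ3→X2] = [7, 8, 6, 8]
r4 m[φ4→X4] = [6, 3, 5, 9]
r4 m[φ5→X4] = [7, 5, 7, 3]
r4 m[X3→φ0] = [1, 1, 1, 1]
r4 m[X4→φ1] = [42, 15, 35, 27]
r4 m[X4→φ4] = [15120, 15435, 21609, 10584]
r4 m[X4→φ5] = [12960, 9261, 15435, 31752]
r4 m[X13→φ2] = [1, 1, 1, 1]
r4 m[X2→φ0] = [12005, 18144, 10080, 10752]
r4 m[X2→φ1] = [441, 288, 432, 256]
r4 m[X2→φ2] = [15435, 8064, 11340, 21504]
r4 m[X2→φ3] = [15435, 9072, 15120, 10752]
r5 m[φ0→X3] = [90720, 72576, 108045, 75264]
r5 m[φ0→X2] = [9, 4, 9, 8]
r5 m[φ1→X4] = [2160, 3087, 3087, 3528]
r5 m[φ1→X2] = [245, 252, 210, 336]
r5 m[φ2→X13] = [72576, 90720, 108045, 90720]
r5 m[φ2→X2] = [7, 9, 8, 4]
r5 m[φ3→X2] = [7, 8, 6, 8]
r5 m[φ4→X4] = [6, 3, 5, 9]
r5 m[φ5→X4] = [7, 5, 7, 3]
r5 m[X3→φ0] = [1, 1, 1, 1]
r5 m[X4→φ1] = [42, 15, 35, 27]
r5 m[X4→φ4] = [15120, 15435, 21609, 10584]
r5 m[X4→φ5] = [12960, 9261, 15435, 31752]
r5 m[X13→φ2] = [1, 1, 1, 1]
r5 m[X2→φ0] = [12005, 18144, 10080, 10752]
r5 m[X2→φ1] = [441, 288, 432, 256]
r5 m[X2→φ2] = [15435, 8064, 11340, 21504]
r5 m[X2→φ3] = [15435, 9072, 15120, 10752]
r6 m[φ0→X3] = [90720, 72576, 108045, 75264]
r6 m[φ0→X2] = [9, 4, 9, 8]
r6 m[φ1→X4] = [2160, 3087, 3087, 3528]
r6 m[φ1→X2] = [245, 252, 210, 336]
r6 m[φ2→X13] = [72576, 90720, 108045, 90720]
r6 m[φ2→X2] = [7, 9, 8, 4]
r6 m[φ3→X2] = [7, 8, 6, 8]
r6 m[φ4→X4] = [6, 3, 5, 9]
r6 m[φ5→X4] = [7, 5, 7, 3]
r6 m[X3→φ0] = [1, 1, 1, 1]
r6 m[X4→φ1] = [42, 15, 35, 27]
r6 m[X4→φ4] = [15120, 15435, 21609, 10584]
r6 m[X4→φ5] = [12960, 9261, 15435, 31752]
r6 m[X13→φ2] = [1, 1, 1, 1]
r6 m[X2→φ0] = [12005, 18144, 10080, 10752]
r6 m[X2→φ1] = [441, 288, 432, 256]
r6 m[X2→φ2] = [15435, 8064, 11340, 21504]
r6 m[X2→φ3] = [15435, 9072, 15120, 10752]
fixed point reached at round 6
b[X2] = ⊗ incoming = [108045, 72576, 90720, 86016]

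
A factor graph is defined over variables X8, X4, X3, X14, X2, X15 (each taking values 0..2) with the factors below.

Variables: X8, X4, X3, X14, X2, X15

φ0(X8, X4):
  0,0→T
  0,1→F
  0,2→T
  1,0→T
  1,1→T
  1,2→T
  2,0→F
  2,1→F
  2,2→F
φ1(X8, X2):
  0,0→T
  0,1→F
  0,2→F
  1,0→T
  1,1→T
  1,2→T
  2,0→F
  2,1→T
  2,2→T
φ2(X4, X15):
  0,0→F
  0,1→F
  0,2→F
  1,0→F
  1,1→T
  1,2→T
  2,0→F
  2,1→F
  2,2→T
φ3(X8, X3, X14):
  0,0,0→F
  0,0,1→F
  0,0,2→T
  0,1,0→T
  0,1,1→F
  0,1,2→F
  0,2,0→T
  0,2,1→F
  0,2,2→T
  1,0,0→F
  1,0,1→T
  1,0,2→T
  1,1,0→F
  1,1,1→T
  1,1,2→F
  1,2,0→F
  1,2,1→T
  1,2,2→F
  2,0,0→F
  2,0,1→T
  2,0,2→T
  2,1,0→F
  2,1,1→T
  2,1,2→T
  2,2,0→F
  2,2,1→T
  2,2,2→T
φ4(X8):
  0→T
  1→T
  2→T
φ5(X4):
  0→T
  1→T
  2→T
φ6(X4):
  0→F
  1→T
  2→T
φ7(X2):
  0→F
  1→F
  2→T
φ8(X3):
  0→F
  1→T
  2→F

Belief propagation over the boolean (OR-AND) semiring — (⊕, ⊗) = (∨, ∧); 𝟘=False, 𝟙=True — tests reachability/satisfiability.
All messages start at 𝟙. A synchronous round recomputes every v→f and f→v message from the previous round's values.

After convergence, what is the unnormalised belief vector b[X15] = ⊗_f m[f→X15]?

init: all messages = 𝟙 over 3 values
r1 m[φ0→X8] = [T, T, F]
r1 m[φ0→X4] = [T, T, T]
r1 m[φ1→X8] = [T, T, T]
r1 m[φ1→X2] = [T, T, T]
r1 m[φ2→X4] = [F, T, T]
r1 m[φ2→X15] = [F, T, T]
r1 m[φ3→X8] = [T, T, T]
r1 m[φ3→X3] = [T, T, T]
r1 m[φ3→X14] = [T, T, T]
r1 m[φ4→X8] = [T, T, T]
r1 m[φ5→X4] = [T, T, T]
r1 m[φ6→X4] = [F, T, T]
r1 m[φ7→X2] = [F, F, T]
r1 m[φ8→X3] = [F, T, F]
r1 m[X8→φ0] = [T, T, T]
r1 m[X8→φ1] = [T, T, T]
r1 m[X8→φ3] = [T, T, T]
r1 m[X8→φ4] = [T, T, T]
r1 m[X4→φ0] = [T, T, T]
r1 m[X4→φ2] = [T, T, T]
r1 m[X4→φ5] = [T, T, T]
r1 m[X4→φ6] = [T, T, T]
r1 m[X3→φ3] = [T, T, T]
r1 m[X3→φ8] = [T, T, T]
r1 m[X14→φ3] = [T, T, T]
r1 m[X2→φ1] = [T, T, T]
r1 m[X2→φ7] = [T, T, T]
r1 m[X15→φ2] = [T, T, T]
r2 m[φ0→X8] = [T, T, F]
r2 m[φ0→X4] = [T, T, T]
r2 m[φ1→X8] = [T, T, T]
r2 m[φ1→X2] = [T, T, T]
r2 m[φ2→X4] = [F, T, T]
r2 m[φ2→X15] = [F, T, T]
r2 m[φ3→X8] = [T, T, T]
r2 m[φ3→X3] = [T, T, T]
r2 m[φ3→X14] = [T, T, T]
r2 m[φ4→X8] = [T, T, T]
r2 m[φ5→X4] = [T, T, T]
r2 m[φ6→X4] = [F, T, T]
r2 m[φ7→X2] = [F, F, T]
r2 m[φ8→X3] = [F, T, F]
r2 m[X8→φ0] = [T, T, T]
r2 m[X8→φ1] = [T, T, F]
r2 m[X8→φ3] = [T, T, F]
r2 m[X8→φ4] = [T, T, F]
r2 m[X4→φ0] = [F, T, T]
r2 m[X4→φ2] = [F, T, T]
r2 m[X4→φ5] = [F, T, T]
r2 m[X4→φ6] = [F, T, T]
r2 m[X3→φ3] = [F, T, F]
r2 m[X3→φ8] = [T, T, T]
r2 m[X14→φ3] = [T, T, T]
r2 m[X2→φ1] = [F, F, T]
r2 m[X2→φ7] = [T, T, T]
r2 m[X15→φ2] = [T, T, T]
r3 m[φ0→X8] = [T, T, F]
r3 m[φ0→X4] = [T, T, T]
r3 m[φ1→X8] = [F, T, T]
r3 m[φ1→X2] = [T, T, T]
r3 m[φ2→X4] = [F, T, T]
r3 m[φ2→X15] = [F, T, T]
r3 m[φ3→X8] = [T, T, T]
r3 m[φ3→X3] = [T, T, T]
r3 m[φ3→X14] = [T, T, F]
r3 m[φ4→X8] = [T, T, T]
r3 m[φ5→X4] = [T, T, T]
r3 m[φ6→X4] = [F, T, T]
r3 m[φ7→X2] = [F, F, T]
r3 m[φ8→X3] = [F, T, F]
r3 m[X8→φ0] = [T, T, T]
r3 m[X8→φ1] = [T, T, F]
r3 m[X8→φ3] = [T, T, F]
r3 m[X8→φ4] = [T, T, F]
r3 m[X4→φ0] = [F, T, T]
r3 m[X4→φ2] = [F, T, T]
r3 m[X4→φ5] = [F, T, T]
r3 m[X4→φ6] = [F, T, T]
r3 m[X3→φ3] = [F, T, F]
r3 m[X3→φ8] = [T, T, T]
r3 m[X14→φ3] = [T, T, T]
r3 m[X2→φ1] = [F, F, T]
r3 m[X2→φ7] = [T, T, T]
r3 m[X15→φ2] = [T, T, T]
r4 m[φ0→X8] = [T, T, F]
r4 m[φ0→X4] = [T, T, T]
r4 m[φ1→X8] = [F, T, T]
r4 m[φ1→X2] = [T, T, T]
r4 m[φ2→X4] = [F, T, T]
r4 m[φ2→X15] = [F, T, T]
r4 m[φ3→X8] = [T, T, T]
r4 m[φ3→X3] = [T, T, T]
r4 m[φ3→X14] = [T, T, F]
r4 m[φ4→X8] = [T, T, T]
r4 m[φ5→X4] = [T, T, T]
r4 m[φ6→X4] = [F, T, T]
r4 m[φ7→X2] = [F, F, T]
r4 m[φ8→X3] = [F, T, F]
r4 m[X8→φ0] = [F, T, T]
r4 m[X8→φ1] = [T, T, F]
r4 m[X8→φ3] = [F, T, F]
r4 m[X8→φ4] = [F, T, F]
r4 m[X4→φ0] = [F, T, T]
r4 m[X4→φ2] = [F, T, T]
r4 m[X4→φ5] = [F, T, T]
r4 m[X4→φ6] = [F, T, T]
r4 m[X3→φ3] = [F, T, F]
r4 m[X3→φ8] = [T, T, T]
r4 m[X14→φ3] = [T, T, T]
r4 m[X2→φ1] = [F, F, T]
r4 m[X2→φ7] = [T, T, T]
r4 m[X15→φ2] = [T, T, T]
r5 m[φ0→X8] = [T, T, F]
r5 m[φ0→X4] = [T, T, T]
r5 m[φ1→X8] = [F, T, T]
r5 m[φ1→X2] = [T, T, T]
r5 m[φ2→X4] = [F, T, T]
r5 m[φ2→X15] = [F, T, T]
r5 m[φ3→X8] = [T, T, T]
r5 m[φ3→X3] = [T, T, T]
r5 m[φ3→X14] = [F, T, F]
r5 m[φ4→X8] = [T, T, T]
r5 m[φ5→X4] = [T, T, T]
r5 m[φ6→X4] = [F, T, T]
r5 m[φ7→X2] = [F, F, T]
r5 m[φ8→X3] = [F, T, F]
r5 m[X8→φ0] = [F, T, T]
r5 m[X8→φ1] = [T, T, F]
r5 m[X8→φ3] = [F, T, F]
r5 m[X8→φ4] = [F, T, F]
r5 m[X4→φ0] = [F, T, T]
r5 m[X4→φ2] = [F, T, T]
r5 m[X4→φ5] = [F, T, T]
r5 m[X4→φ6] = [F, T, T]
r5 m[X3→φ3] = [F, T, F]
r5 m[X3→φ8] = [T, T, T]
r5 m[X14→φ3] = [T, T, T]
r5 m[X2→φ1] = [F, F, T]
r5 m[X2→φ7] = [T, T, T]
r5 m[X15→φ2] = [T, T, T]
r6 m[φ0→X8] = [T, T, F]
r6 m[φ0→X4] = [T, T, T]
r6 m[φ1→X8] = [F, T, T]
r6 m[φ1→X2] = [T, T, T]
r6 m[φ2→X4] = [F, T, T]
r6 m[φ2→X15] = [F, T, T]
r6 m[φ3→X8] = [T, T, T]
r6 m[φ3→X3] = [T, T, T]
r6 m[φ3→X14] = [F, T, F]
r6 m[φ4→X8] = [T, T, T]
r6 m[φ5→X4] = [T, T, T]
r6 m[φ6→X4] = [F, T, T]
r6 m[φ7→X2] = [F, F, T]
r6 m[φ8→X3] = [F, T, F]
r6 m[X8→φ0] = [F, T, T]
r6 m[X8→φ1] = [T, T, F]
r6 m[X8→φ3] = [F, T, F]
r6 m[X8→φ4] = [F, T, F]
r6 m[X4→φ0] = [F, T, T]
r6 m[X4→φ2] = [F, T, T]
r6 m[X4→φ5] = [F, T, T]
r6 m[X4→φ6] = [F, T, T]
r6 m[X3→φ3] = [F, T, F]
r6 m[X3→φ8] = [T, T, T]
r6 m[X14→φ3] = [T, T, T]
r6 m[X2→φ1] = [F, F, T]
r6 m[X2→φ7] = [T, T, T]
r6 m[X15→φ2] = [T, T, T]
fixed point reached at round 6
b[X15] = ⊗ incoming = [F, T, T]

b[X15] = [F, T, T]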